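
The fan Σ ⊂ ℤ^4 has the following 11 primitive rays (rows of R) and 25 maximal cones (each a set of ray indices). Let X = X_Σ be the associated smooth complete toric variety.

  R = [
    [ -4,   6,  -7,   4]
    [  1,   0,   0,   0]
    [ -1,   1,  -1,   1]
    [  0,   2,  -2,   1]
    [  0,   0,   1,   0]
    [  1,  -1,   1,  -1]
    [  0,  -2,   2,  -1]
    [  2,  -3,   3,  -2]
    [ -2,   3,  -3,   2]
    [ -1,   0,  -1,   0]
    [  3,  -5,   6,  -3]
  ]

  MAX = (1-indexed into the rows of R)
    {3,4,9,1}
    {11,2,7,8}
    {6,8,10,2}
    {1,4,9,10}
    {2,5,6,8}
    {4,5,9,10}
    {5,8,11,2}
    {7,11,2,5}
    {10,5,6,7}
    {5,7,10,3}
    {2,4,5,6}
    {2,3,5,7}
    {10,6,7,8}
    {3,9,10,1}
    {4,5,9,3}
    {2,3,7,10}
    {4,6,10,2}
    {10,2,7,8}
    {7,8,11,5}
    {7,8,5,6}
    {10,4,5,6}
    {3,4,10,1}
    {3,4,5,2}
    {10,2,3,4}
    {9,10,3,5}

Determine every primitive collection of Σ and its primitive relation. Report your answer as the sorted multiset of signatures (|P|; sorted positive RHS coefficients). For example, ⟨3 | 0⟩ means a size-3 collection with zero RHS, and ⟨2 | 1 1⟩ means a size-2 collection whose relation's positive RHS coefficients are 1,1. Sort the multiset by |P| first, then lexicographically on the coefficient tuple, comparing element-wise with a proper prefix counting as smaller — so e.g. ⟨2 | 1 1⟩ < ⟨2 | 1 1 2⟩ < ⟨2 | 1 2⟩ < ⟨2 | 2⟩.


25 collections generate NE(X_Σ); each relation:

  P={3,6}:  v_{3} + v_{6} = 0  ⟹  sig = ⟨2 | 0⟩
  P={4,7}:  v_{4} + v_{7} = 0  ⟹  sig = ⟨2 | 0⟩
  P={8,9}:  v_{8} + v_{9} = 0  ⟹  sig = ⟨2 | 0⟩
  P={1,11}:  v_{1} + v_{11} = v_{3}  ⟹  sig = ⟨2 | 1⟩
  P={2,9}:  v_{2} + v_{9} = v_{3} + v_{4}  ⟹  sig = ⟨2 | 1 1⟩
  P={3,8}:  v_{3} + v_{8} = v_{2} + v_{7}  ⟹  sig = ⟨2 | 1 1⟩
  P={4,8}:  v_{4} + v_{8} = v_{2} + v_{6}  ⟹  sig = ⟨2 | 1 1⟩
  P={10,11}:  v_{10} + v_{11} = v_{7} + v_{8}  ⟹  sig = ⟨2 | 1 1⟩
  P={1,6}:  v_{1} + v_{6} = v_{4} + v_{9} + v_{10}  ⟹  sig = ⟨2 | 1 1 1⟩
  P={1,7}:  v_{1} + v_{7} = v_{3} + v_{9} + v_{10}  ⟹  sig = ⟨2 | 1 1 1⟩
  P={1,8}:  v_{1} + v_{8} = v_{3} + v_{4} + v_{10}  ⟹  sig = ⟨2 | 1 1 1⟩
  P={4,11}:  v_{4} + v_{11} = v_{2} + v_{5} + v_{8}  ⟹  sig = ⟨2 | 1 1 1⟩
  P={6,9}:  v_{6} + v_{9} = v_{4} + v_{5} + v_{10}  ⟹  sig = ⟨2 | 1 1 1⟩
  P={7,9}:  v_{7} + v_{9} = v_{3} + v_{5} + v_{10}  ⟹  sig = ⟨2 | 1 1 1⟩
  P={9,11}:  v_{9} + v_{11} = v_{2} + v_{5} + v_{7}  ⟹  sig = ⟨2 | 1 1 1⟩
  P={6,11}:  v_{6} + v_{11} = v_{5} + 2·v_{8}  ⟹  sig = ⟨2 | 1 2⟩
  P={1,2}:  v_{1} + v_{2} = 2·v_{3} + 2·v_{4} + v_{10}  ⟹  sig = ⟨2 | 1 2 2⟩
  P={3,11}:  v_{3} + v_{11} = 2·v_{2} + v_{5} + 2·v_{7}  ⟹  sig = ⟨2 | 1 2 2⟩
  P={1,5}:  v_{1} + v_{5} = 2·v_{9}  ⟹  sig = ⟨2 | 2⟩
  P={2,5,10}:  v_{2} + v_{5} + v_{10} = 0  ⟹  sig = ⟨3 | 0⟩
  P={2,6,7}:  v_{2} + v_{6} + v_{7} = v_{8}  ⟹  sig = ⟨3 | 1⟩
  P={5,8,10}:  v_{5} + v_{8} + v_{10} = v_{6} + v_{7}  ⟹  sig = ⟨3 | 1 1⟩
  P={2,5,7,8}:  v_{2} + v_{5} + v_{7} + v_{8} = v_{11}  ⟹  sig = ⟨4 | 1⟩
  P={3,4,5,10}:  v_{3} + v_{4} + v_{5} + v_{10} = v_{9}  ⟹  sig = ⟨4 | 1⟩
  P={3,4,9,10}:  v_{3} + v_{4} + v_{9} + v_{10} = v_{1}  ⟹  sig = ⟨4 | 1⟩

Hence PRS(X_Σ) =
    ⟨2 | 0⟩
    ⟨2 | 0⟩
    ⟨2 | 0⟩
    ⟨2 | 1⟩
    ⟨2 | 1 1⟩
    ⟨2 | 1 1⟩
    ⟨2 | 1 1⟩
    ⟨2 | 1 1⟩
    ⟨2 | 1 1 1⟩
    ⟨2 | 1 1 1⟩
    ⟨2 | 1 1 1⟩
    ⟨2 | 1 1 1⟩
    ⟨2 | 1 1 1⟩
    ⟨2 | 1 1 1⟩
    ⟨2 | 1 1 1⟩
    ⟨2 | 1 2⟩
    ⟨2 | 1 2 2⟩
    ⟨2 | 1 2 2⟩
    ⟨2 | 2⟩
    ⟨3 | 0⟩
    ⟨3 | 1⟩
    ⟨3 | 1 1⟩
    ⟨4 | 1⟩
    ⟨4 | 1⟩
    ⟨4 | 1⟩


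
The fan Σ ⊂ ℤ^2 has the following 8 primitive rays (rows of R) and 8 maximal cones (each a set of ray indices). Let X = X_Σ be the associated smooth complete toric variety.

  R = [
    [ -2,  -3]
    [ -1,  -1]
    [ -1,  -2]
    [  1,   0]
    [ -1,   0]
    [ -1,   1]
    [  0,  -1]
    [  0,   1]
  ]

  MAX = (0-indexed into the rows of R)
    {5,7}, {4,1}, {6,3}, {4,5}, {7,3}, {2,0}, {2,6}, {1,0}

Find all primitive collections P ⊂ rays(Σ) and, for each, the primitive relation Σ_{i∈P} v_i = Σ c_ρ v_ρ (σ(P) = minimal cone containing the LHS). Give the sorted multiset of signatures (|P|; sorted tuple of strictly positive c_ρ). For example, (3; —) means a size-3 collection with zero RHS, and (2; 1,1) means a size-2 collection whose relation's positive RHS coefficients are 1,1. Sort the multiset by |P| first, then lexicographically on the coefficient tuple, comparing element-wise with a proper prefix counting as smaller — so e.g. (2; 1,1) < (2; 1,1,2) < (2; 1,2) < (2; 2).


20 collections generate NE(X_Σ); each relation:

  P = {3,4}:  v_{3} + v_{4} = 0  so sig = (2; —)
  P = {6,7}:  v_{6} + v_{7} = 0  so sig = (2; —)
  P = {1,2}:  v_{1} + v_{2} = v_{0}  so sig = (2; 1)
  P = {1,3}:  v_{1} + v_{3} = v_{6}  so sig = (2; 1)
  P = {1,6}:  v_{1} + v_{6} = v_{2}  so sig = (2; 1)
  P = {1,7}:  v_{1} + v_{7} = v_{4}  so sig = (2; 1)
  P = {2,7}:  v_{2} + v_{7} = v_{1}  so sig = (2; 1)
  P = {3,5}:  v_{3} + v_{5} = v_{7}  so sig = (2; 1)
  P = {4,6}:  v_{4} + v_{6} = v_{1}  so sig = (2; 1)
  P = {4,7}:  v_{4} + v_{7} = v_{5}  so sig = (2; 1)
  P = {5,6}:  v_{5} + v_{6} = v_{4}  so sig = (2; 1)
  P = {0,3}:  v_{0} + v_{3} = v_{2} + v_{6}  so sig = (2; 1,1)
  P = {2,5}:  v_{2} + v_{5} = v_{1} + v_{4}  so sig = (2; 1,1)
  P = {0,5}:  v_{0} + v_{5} = 2·v_{1} + v_{4}  so sig = (2; 1,2)
  P = {0,6}:  v_{0} + v_{6} = 2·v_{2}  so sig = (2; 2)
  P = {0,7}:  v_{0} + v_{7} = 2·v_{1}  so sig = (2; 2)
  P = {1,5}:  v_{1} + v_{5} = 2·v_{4}  so sig = (2; 2)
  P = {2,3}:  v_{2} + v_{3} = 2·v_{6}  so sig = (2; 2)
  P = {2,4}:  v_{2} + v_{4} = 2·v_{1}  so sig = (2; 2)
  P = {0,4}:  v_{0} + v_{4} = 3·v_{1}  so sig = (2; 3)

Signatures (|P|; sorted positive RHS coefficients), sorted:
{ (2; —) ×2,  (2; 1) ×9,  (2; 1,1) ×2,  (2; 1,2),  (2; 2) ×5,  (2; 3) }


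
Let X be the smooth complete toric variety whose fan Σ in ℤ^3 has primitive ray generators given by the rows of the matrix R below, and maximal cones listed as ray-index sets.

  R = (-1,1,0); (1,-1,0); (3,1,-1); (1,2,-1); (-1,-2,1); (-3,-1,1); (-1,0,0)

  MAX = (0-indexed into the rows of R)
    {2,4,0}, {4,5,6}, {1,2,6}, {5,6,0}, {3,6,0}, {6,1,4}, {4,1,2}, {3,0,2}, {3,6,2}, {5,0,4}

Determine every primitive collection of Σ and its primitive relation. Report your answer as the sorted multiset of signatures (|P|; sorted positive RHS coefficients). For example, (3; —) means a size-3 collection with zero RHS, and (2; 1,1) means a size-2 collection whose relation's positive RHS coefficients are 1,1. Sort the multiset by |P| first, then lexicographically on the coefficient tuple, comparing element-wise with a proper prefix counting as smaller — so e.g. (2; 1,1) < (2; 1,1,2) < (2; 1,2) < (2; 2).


9 minimal non-faces of Δ(Σ) (on 7 rays):

  • {0,1}:  v_{0} + v_{1} = 0 — sig = (2; —)
  • {2,5}:  v_{2} + v_{5} = 0 — sig = (2; —)
  • {3,4}:  v_{3} + v_{4} = 0 — sig = (2; —)
  • {1,3}:  v_{1} + v_{3} = v_{2} + v_{6} — sig = (2; 1,1)
  • {1,5}:  v_{1} + v_{5} = v_{4} + v_{6} — sig = (2; 1,1)
  • {3,5}:  v_{3} + v_{5} = v_{0} + v_{6} — sig = (2; 1,1)
  • {0,2,6}:  v_{0} + v_{2} + v_{6} = v_{3} — sig = (3; 1)
  • {0,4,6}:  v_{0} + v_{4} + v_{6} = v_{5} — sig = (3; 1)
  • {2,4,6}:  v_{2} + v_{4} + v_{6} = v_{1} — sig = (3; 1)

Sorted signature multiset PRS(X):
[(2; —), (2; —), (2; —), (2; 1,1), (2; 1,1), (2; 1,1), (3; 1), (3; 1), (3; 1)]


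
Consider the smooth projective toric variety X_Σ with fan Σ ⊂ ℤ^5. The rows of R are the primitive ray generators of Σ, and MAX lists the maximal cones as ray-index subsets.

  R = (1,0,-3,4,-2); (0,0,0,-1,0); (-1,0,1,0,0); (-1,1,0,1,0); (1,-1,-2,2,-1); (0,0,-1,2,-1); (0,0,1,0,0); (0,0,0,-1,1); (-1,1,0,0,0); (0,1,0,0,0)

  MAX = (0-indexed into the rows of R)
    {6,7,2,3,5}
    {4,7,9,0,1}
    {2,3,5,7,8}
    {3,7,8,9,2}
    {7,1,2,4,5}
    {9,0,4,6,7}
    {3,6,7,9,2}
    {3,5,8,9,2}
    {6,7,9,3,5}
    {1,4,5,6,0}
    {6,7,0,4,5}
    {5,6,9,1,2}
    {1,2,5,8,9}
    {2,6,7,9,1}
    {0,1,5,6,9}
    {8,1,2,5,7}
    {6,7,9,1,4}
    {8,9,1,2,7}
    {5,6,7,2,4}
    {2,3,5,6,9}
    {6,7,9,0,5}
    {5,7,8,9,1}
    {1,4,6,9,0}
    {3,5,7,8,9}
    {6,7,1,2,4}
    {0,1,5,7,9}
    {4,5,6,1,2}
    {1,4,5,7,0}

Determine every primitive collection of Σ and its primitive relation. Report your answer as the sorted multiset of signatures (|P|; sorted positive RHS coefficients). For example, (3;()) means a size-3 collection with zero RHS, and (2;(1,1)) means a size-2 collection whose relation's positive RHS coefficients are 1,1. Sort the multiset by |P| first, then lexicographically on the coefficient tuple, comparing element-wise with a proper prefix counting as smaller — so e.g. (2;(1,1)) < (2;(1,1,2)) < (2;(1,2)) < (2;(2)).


12 minimal non-faces of Δ(Σ) (on 10 rays):

  {1,3}:  v_{1} + v_{3} = v_{8}  ⟹  sig = (2;(1))
  {6,8}:  v_{6} + v_{8} = v_{2} + v_{9}  ⟹  sig = (2;(1,1))
  {0,8}:  v_{0} + v_{8} = v_{1} + 3·v_{5} + v_{7} + v_{9}  ⟹  sig = (2;(1,1,1,3))
  {4,8}:  v_{4} + v_{8} = v_{1} + 2·v_{5} + v_{7}  ⟹  sig = (2;(1,1,2))
  {0,3}:  v_{0} + v_{3} = 3·v_{5} + v_{7} + v_{9}  ⟹  sig = (2;(1,1,3))
  {3,4}:  v_{3} + v_{4} = 2·v_{5} + v_{7}  ⟹  sig = (2;(1,2))
  {0,2}:  v_{0} + v_{2} = 2·v_{5}  ⟹  sig = (2;(2))
  {2,4,9}:  v_{2} + v_{4} + v_{9} = v_{5}  ⟹  sig = (3;(1))
  {4,5,9}:  v_{4} + v_{5} + v_{9} = v_{0}  ⟹  sig = (3;(1))
  {1,5,6,7}:  v_{1} + v_{5} + v_{6} + v_{7} = 0  ⟹  sig = (4;())
  {2,5,7,9}:  v_{2} + v_{5} + v_{7} + v_{9} = v_{3}  ⟹  sig = (4;(1))
  {0,1,6,7}:  v_{0} + v_{1} + v_{6} + v_{7} = v_{4} + v_{9}  ⟹  sig = (4;(1,1))

Sorted signature multiset PRS(X):
    |P|=2: 7 collections, coeffs (1), (1,1), (1,1,1,3), (1,1,2), (1,1,3), (1,2), (2)
    |P|=3: 2 collections, coeffs (1), (1)
    |P|=4: 3 collections, coeffs (), (1), (1,1)


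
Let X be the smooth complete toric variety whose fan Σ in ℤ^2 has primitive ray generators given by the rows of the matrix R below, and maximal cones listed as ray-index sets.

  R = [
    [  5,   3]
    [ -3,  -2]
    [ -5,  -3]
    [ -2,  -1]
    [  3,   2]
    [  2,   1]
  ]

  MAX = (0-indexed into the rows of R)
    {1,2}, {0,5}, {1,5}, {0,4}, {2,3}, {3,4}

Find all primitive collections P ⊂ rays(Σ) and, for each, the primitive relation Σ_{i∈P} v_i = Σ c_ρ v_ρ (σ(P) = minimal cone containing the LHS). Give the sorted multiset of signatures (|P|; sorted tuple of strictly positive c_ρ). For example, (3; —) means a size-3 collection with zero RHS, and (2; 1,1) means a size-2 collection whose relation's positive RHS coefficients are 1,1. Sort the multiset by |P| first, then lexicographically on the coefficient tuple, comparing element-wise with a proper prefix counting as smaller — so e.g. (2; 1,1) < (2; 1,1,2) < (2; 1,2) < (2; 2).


Δ(Σ) — 6 vertices, 9 min non-faces:

  P = {0,2}:  v_{0} + v_{2} = 0  so sig = (2; —)
  P = {1,4}:  v_{1} + v_{4} = 0  so sig = (2; —)
  P = {3,5}:  v_{3} + v_{5} = 0  so sig = (2; —)
  P = {0,1}:  v_{0} + v_{1} = v_{5}  so sig = (2; 1)
  P = {0,3}:  v_{0} + v_{3} = v_{4}  so sig = (2; 1)
  P = {1,3}:  v_{1} + v_{3} = v_{2}  so sig = (2; 1)
  P = {2,4}:  v_{2} + v_{4} = v_{3}  so sig = (2; 1)
  P = {2,5}:  v_{2} + v_{5} = v_{1}  so sig = (2; 1)
  P = {4,5}:  v_{4} + v_{5} = v_{0}  so sig = (2; 1)

Hence PRS(X_Σ) =
[(2; —), (2; —), (2; —), (2; 1), (2; 1), (2; 1), (2; 1), (2; 1), (2; 1)]


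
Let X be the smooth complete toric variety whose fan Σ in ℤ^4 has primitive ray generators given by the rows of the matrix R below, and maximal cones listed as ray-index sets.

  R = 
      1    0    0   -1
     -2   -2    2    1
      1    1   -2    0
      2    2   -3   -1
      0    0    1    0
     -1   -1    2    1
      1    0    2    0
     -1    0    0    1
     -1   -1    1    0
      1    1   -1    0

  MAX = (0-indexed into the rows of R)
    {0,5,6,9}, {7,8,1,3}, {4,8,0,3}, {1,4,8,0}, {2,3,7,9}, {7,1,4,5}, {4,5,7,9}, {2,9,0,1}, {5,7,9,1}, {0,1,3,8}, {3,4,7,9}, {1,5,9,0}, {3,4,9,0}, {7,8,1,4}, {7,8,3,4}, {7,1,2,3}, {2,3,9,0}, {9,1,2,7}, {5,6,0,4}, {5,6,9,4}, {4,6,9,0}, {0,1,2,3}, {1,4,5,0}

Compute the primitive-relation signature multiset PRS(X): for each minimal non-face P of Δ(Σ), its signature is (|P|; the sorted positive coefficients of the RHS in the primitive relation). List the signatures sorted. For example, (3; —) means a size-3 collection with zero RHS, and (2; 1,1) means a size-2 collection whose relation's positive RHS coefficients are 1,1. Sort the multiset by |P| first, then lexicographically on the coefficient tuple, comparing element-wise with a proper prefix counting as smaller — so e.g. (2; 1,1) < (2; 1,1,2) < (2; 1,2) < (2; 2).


Δ(Σ) — 10 vertices, 16 min non-faces:

  P={0,7}:  v_{0} + v_{7} = 0 ; sig = (2; —)
  P={8,9}:  v_{8} + v_{9} = 0 ; sig = (2; —)
  P={2,4}:  v_{2} + v_{4} = v_{9} ; sig = (2; 1)
  P={3,5}:  v_{3} + v_{5} = v_{9} ; sig = (2; 1)
  P={2,8}:  v_{2} + v_{8} = v_{1} + v_{3} ; sig = (2; 1,1)
  P={5,8}:  v_{5} + v_{8} = v_{1} + v_{4} ; sig = (2; 1,1)
  P={6,7}:  v_{6} + v_{7} = v_{4} + v_{5} + v_{9} ; sig = (2; 1,1,1)
  P={6,8}:  v_{6} + v_{8} = v_{0} + v_{4} + v_{5} ; sig = (2; 1,1,1)
  P={2,6}:  v_{2} + v_{6} = v_{0} + v_{5} + 2·v_{9} ; sig = (2; 1,1,2)
  P={3,6}:  v_{3} + v_{6} = v_{0} + v_{4} + 2·v_{9} ; sig = (2; 1,1,2)
  P={1,6}:  v_{1} + v_{6} = v_{0} + 2·v_{5} ; sig = (2; 1,2)
  P={2,5}:  v_{2} + v_{5} = v_{1} + 2·v_{9} ; sig = (2; 1,2)
  P={1,3,4}:  v_{1} + v_{3} + v_{4} = 0 ; sig = (3; —)
  P={1,3,9}:  v_{1} + v_{3} + v_{9} = v_{2} ; sig = (3; 1)
  P={1,4,9}:  v_{1} + v_{4} + v_{9} = v_{5} ; sig = (3; 1)
  P={0,4,5,9}:  v_{0} + v_{4} + v_{5} + v_{9} = v_{6} ; sig = (4; 1)

so the primitive-relation signature multiset is
    |P|=2: 12 collections, coeffs (), (), (1), (1), (1,1), (1,1), (1,1,1), (1,1,1), (1,1,2), (1,1,2), (1,2), (1,2)
    |P|=3: 3 collections, coeffs (), (1), (1)
    |P|=4: 1 collection, coeffs (1)


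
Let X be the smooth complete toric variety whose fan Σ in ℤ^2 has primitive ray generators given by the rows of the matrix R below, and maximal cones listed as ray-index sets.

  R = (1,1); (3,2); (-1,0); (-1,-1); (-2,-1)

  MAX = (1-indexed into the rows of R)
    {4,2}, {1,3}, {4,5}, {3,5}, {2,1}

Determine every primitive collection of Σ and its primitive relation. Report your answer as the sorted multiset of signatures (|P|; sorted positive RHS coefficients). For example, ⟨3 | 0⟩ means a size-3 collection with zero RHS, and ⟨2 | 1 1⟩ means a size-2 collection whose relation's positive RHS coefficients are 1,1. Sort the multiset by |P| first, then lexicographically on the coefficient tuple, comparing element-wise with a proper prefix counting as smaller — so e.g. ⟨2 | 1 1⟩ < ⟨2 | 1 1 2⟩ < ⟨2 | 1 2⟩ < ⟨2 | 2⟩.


|primitive collections| = 5. Relations:

  P = {1,4}:  v_{1} + v_{4} = 0  ⟹  sig = ⟨2 | 0⟩
  P = {1,5}:  v_{1} + v_{5} = v_{3}  ⟹  sig = ⟨2 | 1⟩
  P = {2,5}:  v_{2} + v_{5} = v_{1}  ⟹  sig = ⟨2 | 1⟩
  P = {3,4}:  v_{3} + v_{4} = v_{5}  ⟹  sig = ⟨2 | 1⟩
  P = {2,3}:  v_{2} + v_{3} = 2·v_{1}  ⟹  sig = ⟨2 | 2⟩

Hence PRS(X_Σ) =
    ⟨2 | 0⟩
    ⟨2 | 1⟩
    ⟨2 | 1⟩
    ⟨2 | 1⟩
    ⟨2 | 2⟩


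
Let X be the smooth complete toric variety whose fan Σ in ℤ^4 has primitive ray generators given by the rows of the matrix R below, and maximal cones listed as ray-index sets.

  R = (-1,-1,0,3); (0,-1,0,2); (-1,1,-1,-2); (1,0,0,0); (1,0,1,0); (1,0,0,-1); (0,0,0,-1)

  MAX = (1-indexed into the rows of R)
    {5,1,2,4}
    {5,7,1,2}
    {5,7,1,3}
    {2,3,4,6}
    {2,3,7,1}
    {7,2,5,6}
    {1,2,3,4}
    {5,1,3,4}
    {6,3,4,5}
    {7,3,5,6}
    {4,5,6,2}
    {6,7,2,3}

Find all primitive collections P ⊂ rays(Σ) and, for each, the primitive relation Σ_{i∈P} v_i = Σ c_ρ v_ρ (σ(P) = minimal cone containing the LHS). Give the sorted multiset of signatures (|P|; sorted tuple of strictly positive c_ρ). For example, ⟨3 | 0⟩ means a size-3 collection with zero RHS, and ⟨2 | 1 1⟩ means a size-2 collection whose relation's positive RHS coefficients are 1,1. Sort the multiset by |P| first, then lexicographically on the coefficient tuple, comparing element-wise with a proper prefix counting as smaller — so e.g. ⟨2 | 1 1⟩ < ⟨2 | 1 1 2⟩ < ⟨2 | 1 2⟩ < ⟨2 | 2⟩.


3 minimal non-faces of Δ(Σ) (on 7 rays):

  P={1,6}:  v_{1} + v_{6} = v_{2}  →  sig = ⟨2 | 1⟩
  P={4,7}:  v_{4} + v_{7} = v_{6}  →  sig = ⟨2 | 1⟩
  P={2,3,5}:  v_{2} + v_{3} + v_{5} = 0  →  sig = ⟨3 | 0⟩

Signatures (|P|; sorted positive RHS coefficients), sorted:
[⟨2 | 1⟩, ⟨2 | 1⟩, ⟨3 | 0⟩]


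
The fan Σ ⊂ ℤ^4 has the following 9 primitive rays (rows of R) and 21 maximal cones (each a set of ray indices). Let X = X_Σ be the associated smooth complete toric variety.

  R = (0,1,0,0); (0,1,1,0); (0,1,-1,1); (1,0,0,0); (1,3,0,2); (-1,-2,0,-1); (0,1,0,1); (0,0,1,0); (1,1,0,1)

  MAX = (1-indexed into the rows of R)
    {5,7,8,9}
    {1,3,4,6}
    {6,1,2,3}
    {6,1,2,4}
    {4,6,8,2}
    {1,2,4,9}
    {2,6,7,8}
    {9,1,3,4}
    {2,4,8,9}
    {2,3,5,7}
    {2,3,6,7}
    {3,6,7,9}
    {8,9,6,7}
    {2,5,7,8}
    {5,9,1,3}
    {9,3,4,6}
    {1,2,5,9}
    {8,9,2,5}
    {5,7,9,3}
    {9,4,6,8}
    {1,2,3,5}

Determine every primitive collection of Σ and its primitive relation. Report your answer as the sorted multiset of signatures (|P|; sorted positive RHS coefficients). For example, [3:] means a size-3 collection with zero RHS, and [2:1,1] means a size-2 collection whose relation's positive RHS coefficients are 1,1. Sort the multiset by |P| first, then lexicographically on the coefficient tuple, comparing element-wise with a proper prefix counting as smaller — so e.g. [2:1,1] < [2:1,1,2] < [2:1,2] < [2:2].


|primitive collections| = 11. Relations:

  P={1,8}:  v_{1} + v_{8} = v_{2}  so sig = [2:1]
  P={3,8}:  v_{3} + v_{8} = v_{7}  so sig = [2:1]
  P={4,7}:  v_{4} + v_{7} = v_{9}  so sig = [2:1]
  P={5,6}:  v_{5} + v_{6} = v_{7}  so sig = [2:1]
  P={1,7}:  v_{1} + v_{7} = v_{2} + v_{3}  so sig = [2:1,1]
  P={4,5}:  v_{4} + v_{5} = v_{1} + 2·v_{9}  so sig = [2:1,2]
  P={1,6,9}:  v_{1} + v_{6} + v_{9} = 0  so sig = [3:]
  P={2,3,9}:  v_{2} + v_{3} + v_{9} = v_{5}  so sig = [3:1]
  P={2,6,9}:  v_{2} + v_{6} + v_{9} = v_{8}  so sig = [3:1]
  P={2,3,4}:  v_{2} + v_{3} + v_{4} = v_{1} + v_{9}  so sig = [3:1,1]
  P={2,7,9}:  v_{2} + v_{7} + v_{9} = v_{5} + v_{8}  so sig = [3:1,1]

Hence PRS(X_Σ) =
{ [2:1] ×4,  [2:1,1],  [2:1,2],  [3:],  [3:1] ×2,  [3:1,1] ×2 }


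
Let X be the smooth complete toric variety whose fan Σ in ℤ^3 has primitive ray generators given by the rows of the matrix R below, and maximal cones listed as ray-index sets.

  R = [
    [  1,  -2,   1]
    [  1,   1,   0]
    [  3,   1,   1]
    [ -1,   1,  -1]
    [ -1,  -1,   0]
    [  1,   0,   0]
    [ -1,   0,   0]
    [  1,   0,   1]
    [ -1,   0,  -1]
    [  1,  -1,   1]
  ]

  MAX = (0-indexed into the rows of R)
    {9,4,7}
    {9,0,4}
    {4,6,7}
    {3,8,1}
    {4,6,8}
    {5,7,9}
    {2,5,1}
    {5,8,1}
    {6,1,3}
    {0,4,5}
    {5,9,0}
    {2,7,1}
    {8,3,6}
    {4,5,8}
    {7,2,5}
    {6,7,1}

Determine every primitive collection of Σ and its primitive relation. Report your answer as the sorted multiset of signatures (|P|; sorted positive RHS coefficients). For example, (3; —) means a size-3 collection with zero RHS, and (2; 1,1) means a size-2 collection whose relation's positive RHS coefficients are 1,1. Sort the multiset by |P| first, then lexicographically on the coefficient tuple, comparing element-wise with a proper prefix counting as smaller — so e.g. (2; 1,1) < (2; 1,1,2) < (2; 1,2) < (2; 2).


|primitive collections| = 25. Relations:

  • {1,4}:  v_{1} + v_{4} = 0 ; sig = (2; —)
  • {3,9}:  v_{3} + v_{9} = 0 ; sig = (2; —)
  • {5,6}:  v_{5} + v_{6} = 0 ; sig = (2; —)
  • {7,8}:  v_{7} + v_{8} = 0 ; sig = (2; —)
  • {0,1}:  v_{0} + v_{1} = v_{5} + v_{9} ; sig = (2; 1,1)
  • {0,3}:  v_{0} + v_{3} = v_{4} + v_{5} ; sig = (2; 1,1)
  • {0,6}:  v_{0} + v_{6} = v_{4} + v_{9} ; sig = (2; 1,1)
  • {1,9}:  v_{1} + v_{9} = v_{5} + v_{7} ; sig = (2; 1,1)
  • {2,4}:  v_{2} + v_{4} = v_{5} + v_{7} ; sig = (2; 1,1)
  • {2,6}:  v_{2} + v_{6} = v_{1} + v_{7} ; sig = (2; 1,1)
  • {2,8}:  v_{2} + v_{8} = v_{1} + v_{5} ; sig = (2; 1,1)
  • {3,4}:  v_{3} + v_{4} = v_{6} + v_{8} ; sig = (2; 1,1)
  • {3,5}:  v_{3} + v_{5} = v_{1} + v_{8} ; sig = (2; 1,1)
  • {3,7}:  v_{3} + v_{7} = v_{1} + v_{6} ; sig = (2; 1,1)
  • {6,9}:  v_{6} + v_{9} = v_{4} + v_{7} ; sig = (2; 1,1)
  • {8,9}:  v_{8} + v_{9} = v_{4} + v_{5} ; sig = (2; 1,1)
  • {0,2}:  v_{0} + v_{2} = 2·v_{5} + v_{7} + v_{9} ; sig = (2; 1,1,2)
  • {0,7}:  v_{0} + v_{7} = 2·v_{9} ; sig = (2; 2)
  • {2,3}:  v_{2} + v_{3} = 2·v_{1} ; sig = (2; 2)
  • {0,8}:  v_{0} + v_{8} = 2·v_{4} + 2·v_{5} ; sig = (2; 2,2)
  • {2,9}:  v_{2} + v_{9} = 2·v_{5} + 2·v_{7} ; sig = (2; 2,2)
  • {1,5,7}:  v_{1} + v_{5} + v_{7} = v_{2} ; sig = (3; 1)
  • {1,6,8}:  v_{1} + v_{6} + v_{8} = v_{3} ; sig = (3; 1)
  • {4,5,7}:  v_{4} + v_{5} + v_{7} = v_{9} ; sig = (3; 1)
  • {4,5,9}:  v_{4} + v_{5} + v_{9} = v_{0} ; sig = (3; 1)

Signatures (|P|; sorted positive RHS coefficients), sorted:
    |P|=2: 21 collections, coeffs (), (), (), (), (1,1), (1,1), (1,1), (1,1), (1,1), (1,1), (1,1), (1,1), (1,1), (1,1), (1,1), (1,1), (1,1,2), (2), (2), (2,2), (2,2)
    |P|=3: 4 collections, coeffs (1), (1), (1), (1)


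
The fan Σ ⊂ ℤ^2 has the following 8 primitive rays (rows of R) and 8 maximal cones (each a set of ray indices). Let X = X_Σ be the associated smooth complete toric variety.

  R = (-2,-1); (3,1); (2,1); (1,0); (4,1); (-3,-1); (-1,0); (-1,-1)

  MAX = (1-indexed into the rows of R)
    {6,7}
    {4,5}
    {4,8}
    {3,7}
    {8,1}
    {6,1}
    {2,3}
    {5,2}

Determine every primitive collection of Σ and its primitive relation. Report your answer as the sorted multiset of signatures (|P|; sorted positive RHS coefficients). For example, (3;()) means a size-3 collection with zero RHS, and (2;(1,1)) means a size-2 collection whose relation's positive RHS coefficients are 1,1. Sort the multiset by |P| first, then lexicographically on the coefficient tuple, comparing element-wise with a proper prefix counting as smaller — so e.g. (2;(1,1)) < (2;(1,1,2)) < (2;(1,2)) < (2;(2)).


|primitive collections| = 20. Relations:

  {1,3}:  v_{1} + v_{3} = 0  ⇒ sig = (2;())
  {2,6}:  v_{2} + v_{6} = 0  ⇒ sig = (2;())
  {4,7}:  v_{4} + v_{7} = 0  ⇒ sig = (2;())
  {1,2}:  v_{1} + v_{2} = v_{4}  ⇒ sig = (2;(1))
  {1,4}:  v_{1} + v_{4} = v_{8}  ⇒ sig = (2;(1))
  {1,7}:  v_{1} + v_{7} = v_{6}  ⇒ sig = (2;(1))
  {2,4}:  v_{2} + v_{4} = v_{5}  ⇒ sig = (2;(1))
  {2,7}:  v_{2} + v_{7} = v_{3}  ⇒ sig = (2;(1))
  {3,4}:  v_{3} + v_{4} = v_{2}  ⇒ sig = (2;(1))
  {3,6}:  v_{3} + v_{6} = v_{7}  ⇒ sig = (2;(1))
  {3,8}:  v_{3} + v_{8} = v_{4}  ⇒ sig = (2;(1))
  {4,6}:  v_{4} + v_{6} = v_{1}  ⇒ sig = (2;(1))
  {5,6}:  v_{5} + v_{6} = v_{4}  ⇒ sig = (2;(1))
  {5,7}:  v_{5} + v_{7} = v_{2}  ⇒ sig = (2;(1))
  {7,8}:  v_{7} + v_{8} = v_{1}  ⇒ sig = (2;(1))
  {1,5}:  v_{1} + v_{5} = 2·v_{4}  ⇒ sig = (2;(2))
  {2,8}:  v_{2} + v_{8} = 2·v_{4}  ⇒ sig = (2;(2))
  {3,5}:  v_{3} + v_{5} = 2·v_{2}  ⇒ sig = (2;(2))
  {6,8}:  v_{6} + v_{8} = 2·v_{1}  ⇒ sig = (2;(2))
  {5,8}:  v_{5} + v_{8} = 3·v_{4}  ⇒ sig = (2;(3))

so the primitive-relation signature multiset is
    (2;())
    (2;())
    (2;())
    (2;(1))
    (2;(1))
    (2;(1))
    (2;(1))
    (2;(1))
    (2;(1))
    (2;(1))
    (2;(1))
    (2;(1))
    (2;(1))
    (2;(1))
    (2;(1))
    (2;(2))
    (2;(2))
    (2;(2))
    (2;(2))
    (2;(3))


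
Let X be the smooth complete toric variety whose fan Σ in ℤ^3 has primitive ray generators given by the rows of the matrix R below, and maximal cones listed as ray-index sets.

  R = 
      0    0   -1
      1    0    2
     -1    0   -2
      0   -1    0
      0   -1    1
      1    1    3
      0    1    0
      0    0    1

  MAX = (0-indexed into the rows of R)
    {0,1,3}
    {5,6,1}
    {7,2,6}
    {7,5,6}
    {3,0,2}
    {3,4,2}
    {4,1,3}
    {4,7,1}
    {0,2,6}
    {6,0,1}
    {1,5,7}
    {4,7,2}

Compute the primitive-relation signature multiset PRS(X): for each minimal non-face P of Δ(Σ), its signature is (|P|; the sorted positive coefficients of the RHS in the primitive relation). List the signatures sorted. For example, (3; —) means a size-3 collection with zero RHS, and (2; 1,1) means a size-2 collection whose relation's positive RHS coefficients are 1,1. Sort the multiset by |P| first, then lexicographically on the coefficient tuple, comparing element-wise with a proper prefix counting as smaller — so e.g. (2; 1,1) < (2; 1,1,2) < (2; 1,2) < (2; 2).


Primitive collections (11):

  P={0,7}:  v_{0} + v_{7} = 0  so sig = (2; —)
  P={1,2}:  v_{1} + v_{2} = 0  so sig = (2; —)
  P={3,6}:  v_{3} + v_{6} = 0  so sig = (2; —)
  P={0,4}:  v_{0} + v_{4} = v_{3}  so sig = (2; 1)
  P={3,7}:  v_{3} + v_{7} = v_{4}  so sig = (2; 1)
  P={4,6}:  v_{4} + v_{6} = v_{7}  so sig = (2; 1)
  P={0,5}:  v_{0} + v_{5} = v_{1} + v_{6}  so sig = (2; 1,1)
  P={2,5}:  v_{2} + v_{5} = v_{6} + v_{7}  so sig = (2; 1,1)
  P={3,5}:  v_{3} + v_{5} = v_{1} + v_{7}  so sig = (2; 1,1)
  P={4,5}:  v_{4} + v_{5} = v_{1} + 2·v_{7}  so sig = (2; 1,2)
  P={1,6,7}:  v_{1} + v_{6} + v_{7} = v_{5}  so sig = (3; 1)

Sorted signature multiset PRS(X):
{ (2; —) ×3,  (2; 1) ×3,  (2; 1,1) ×3,  (2; 1,2),  (3; 1) }


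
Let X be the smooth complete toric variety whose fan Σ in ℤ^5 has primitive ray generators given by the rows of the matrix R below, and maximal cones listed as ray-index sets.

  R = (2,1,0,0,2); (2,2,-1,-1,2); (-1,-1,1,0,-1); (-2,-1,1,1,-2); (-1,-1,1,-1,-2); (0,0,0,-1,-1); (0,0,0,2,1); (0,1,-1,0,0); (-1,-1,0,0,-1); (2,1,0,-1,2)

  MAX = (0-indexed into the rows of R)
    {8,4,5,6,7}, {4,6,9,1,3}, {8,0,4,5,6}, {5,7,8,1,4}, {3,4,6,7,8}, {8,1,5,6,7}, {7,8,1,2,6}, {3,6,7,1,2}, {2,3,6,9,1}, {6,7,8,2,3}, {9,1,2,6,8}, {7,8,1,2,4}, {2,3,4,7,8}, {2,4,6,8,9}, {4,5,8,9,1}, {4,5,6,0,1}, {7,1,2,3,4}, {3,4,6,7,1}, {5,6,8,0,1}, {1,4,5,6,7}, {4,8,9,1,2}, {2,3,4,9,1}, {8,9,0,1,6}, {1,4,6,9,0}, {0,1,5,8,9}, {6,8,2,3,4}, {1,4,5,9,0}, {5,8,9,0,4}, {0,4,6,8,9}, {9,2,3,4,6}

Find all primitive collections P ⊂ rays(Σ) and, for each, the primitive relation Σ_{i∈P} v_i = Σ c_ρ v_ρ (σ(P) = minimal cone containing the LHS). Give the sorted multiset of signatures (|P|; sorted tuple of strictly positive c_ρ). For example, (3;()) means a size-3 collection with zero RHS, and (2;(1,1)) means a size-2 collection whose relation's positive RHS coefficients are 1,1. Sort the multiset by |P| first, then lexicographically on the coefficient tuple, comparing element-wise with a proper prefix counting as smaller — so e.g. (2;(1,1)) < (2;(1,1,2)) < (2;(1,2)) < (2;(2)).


The 13 primitive collections of Σ (r=10, n=5):

  P={2,5}:  v_{2} + v_{5} = v_{4} — sig = (2;(1))
  P={7,9}:  v_{7} + v_{9} = v_{1} — sig = (2;(1))
  P={0,2}:  v_{0} + v_{2} = v_{4} + v_{6} + v_{9} — sig = (2;(1,1,1))
  P={0,7}:  v_{0} + v_{7} = v_{1} + v_{5} + v_{6} — sig = (2;(1,1,1))
  P={3,5}:  v_{3} + v_{5} = 2·v_{4} + v_{6} + v_{7} — sig = (2;(1,1,2))
  P={0,3}:  v_{0} + v_{3} = v_{1} + 2·v_{4} + 2·v_{6} — sig = (2;(1,2,2))
  P={3,8,9}:  v_{3} + v_{8} + v_{9} = v_{2} — sig = (3;(1))
  P={5,6,9}:  v_{5} + v_{6} + v_{9} = v_{0} — sig = (3;(1))
  P={1,3,8}:  v_{1} + v_{3} + v_{8} = v_{2} + v_{7} — sig = (3;(1,1))
  P={1,4,6,8}:  v_{1} + v_{4} + v_{6} + v_{8} = 0 — sig = (4;())
  P={2,4,6,7}:  v_{2} + v_{4} + v_{6} + v_{7} = v_{3} — sig = (4;(1))
  P={0,1,4,8}:  v_{0} + v_{1} + v_{4} + v_{8} = v_{5} + v_{9} — sig = (4;(1,1))
  P={1,2,4,6}:  v_{1} + v_{2} + v_{4} + v_{6} = v_{3} + v_{9} — sig = (4;(1,1))

Sorted signature multiset PRS(X):
[(2;(1)), (2;(1)), (2;(1,1,1)), (2;(1,1,1)), (2;(1,1,2)), (2;(1,2,2)), (3;(1)), (3;(1)), (3;(1,1)), (4;()), (4;(1)), (4;(1,1)), (4;(1,1))]


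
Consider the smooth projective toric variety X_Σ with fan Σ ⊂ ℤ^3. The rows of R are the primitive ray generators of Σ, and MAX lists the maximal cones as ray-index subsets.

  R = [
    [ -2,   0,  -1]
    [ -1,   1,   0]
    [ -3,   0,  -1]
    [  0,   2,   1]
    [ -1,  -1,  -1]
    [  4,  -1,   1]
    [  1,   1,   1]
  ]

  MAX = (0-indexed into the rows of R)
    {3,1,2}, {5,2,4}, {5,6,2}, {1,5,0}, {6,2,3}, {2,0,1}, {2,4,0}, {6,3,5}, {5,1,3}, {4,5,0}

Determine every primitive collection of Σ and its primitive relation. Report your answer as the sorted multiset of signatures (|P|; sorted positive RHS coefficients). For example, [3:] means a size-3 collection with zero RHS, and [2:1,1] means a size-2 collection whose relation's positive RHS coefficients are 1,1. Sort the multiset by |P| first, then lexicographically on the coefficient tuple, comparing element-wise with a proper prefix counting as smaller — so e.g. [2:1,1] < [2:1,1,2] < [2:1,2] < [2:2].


9 minimal non-faces of Δ(Σ) (on 7 rays):

  P={4,6}:  v_{4} + v_{6} = 0  ⟹  sig = [2:]
  P={0,6}:  v_{0} + v_{6} = v_{1}  ⟹  sig = [2:1]
  P={1,4}:  v_{1} + v_{4} = v_{0}  ⟹  sig = [2:1]
  P={1,6}:  v_{1} + v_{6} = v_{3}  ⟹  sig = [2:1]
  P={3,4}:  v_{3} + v_{4} = v_{1}  ⟹  sig = [2:1]
  P={0,3}:  v_{0} + v_{3} = 2·v_{1}  ⟹  sig = [2:2]
  P={1,2,5}:  v_{1} + v_{2} + v_{5} = 0  ⟹  sig = [3:]
  P={0,2,5}:  v_{0} + v_{2} + v_{5} = v_{4}  ⟹  sig = [3:1]
  P={2,3,5}:  v_{2} + v_{3} + v_{5} = v_{6}  ⟹  sig = [3:1]

Hence PRS(X_Σ) =
    [2:]
    [2:1]
    [2:1]
    [2:1]
    [2:1]
    [2:2]
    [3:]
    [3:1]
    [3:1]


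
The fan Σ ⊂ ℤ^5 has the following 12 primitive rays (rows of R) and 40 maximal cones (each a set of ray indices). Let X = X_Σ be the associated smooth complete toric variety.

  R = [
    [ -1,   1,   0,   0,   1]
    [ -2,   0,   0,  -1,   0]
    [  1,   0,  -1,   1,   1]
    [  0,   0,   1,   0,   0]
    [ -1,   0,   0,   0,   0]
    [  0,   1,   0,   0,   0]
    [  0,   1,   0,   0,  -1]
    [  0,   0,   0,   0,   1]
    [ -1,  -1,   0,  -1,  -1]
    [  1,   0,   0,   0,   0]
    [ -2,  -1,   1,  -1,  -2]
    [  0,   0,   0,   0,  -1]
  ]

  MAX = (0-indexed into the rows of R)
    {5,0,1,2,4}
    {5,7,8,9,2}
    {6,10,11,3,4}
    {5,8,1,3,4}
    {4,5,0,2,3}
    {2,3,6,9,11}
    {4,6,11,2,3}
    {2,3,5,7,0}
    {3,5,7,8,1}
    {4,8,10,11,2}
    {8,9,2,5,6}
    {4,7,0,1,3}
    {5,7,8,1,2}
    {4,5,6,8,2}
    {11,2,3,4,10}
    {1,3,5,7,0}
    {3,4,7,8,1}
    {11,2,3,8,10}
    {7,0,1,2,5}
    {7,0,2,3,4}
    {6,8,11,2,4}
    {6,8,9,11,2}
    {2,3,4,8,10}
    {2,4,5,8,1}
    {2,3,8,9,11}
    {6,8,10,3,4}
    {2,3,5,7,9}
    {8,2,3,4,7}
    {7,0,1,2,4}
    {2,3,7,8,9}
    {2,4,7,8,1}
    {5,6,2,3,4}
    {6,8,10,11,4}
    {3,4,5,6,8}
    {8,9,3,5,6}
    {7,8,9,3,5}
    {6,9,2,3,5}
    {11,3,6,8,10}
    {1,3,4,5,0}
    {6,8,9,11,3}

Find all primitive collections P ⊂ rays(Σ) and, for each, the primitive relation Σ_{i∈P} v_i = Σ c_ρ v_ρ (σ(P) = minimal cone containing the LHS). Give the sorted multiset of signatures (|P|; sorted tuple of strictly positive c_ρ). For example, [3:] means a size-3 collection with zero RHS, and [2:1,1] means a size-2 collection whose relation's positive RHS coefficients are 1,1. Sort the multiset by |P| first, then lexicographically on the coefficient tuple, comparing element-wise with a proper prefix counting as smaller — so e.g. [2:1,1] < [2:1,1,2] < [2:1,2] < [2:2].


Primitive collections (22):

  P={4,9}:  v_{4} + v_{9} = 0 ; sig = [2:]
  P={7,11}:  v_{7} + v_{11} = 0 ; sig = [2:]
  P={0,8}:  v_{0} + v_{8} = v_{1} ; sig = [2:1]
  P={5,11}:  v_{5} + v_{11} = v_{6} ; sig = [2:1]
  P={6,7}:  v_{6} + v_{7} = v_{5} ; sig = [2:1]
  P={0,9}:  v_{0} + v_{9} = v_{5} + v_{7} ; sig = [2:1,1]
  P={0,11}:  v_{0} + v_{11} = v_{4} + v_{5} ; sig = [2:1,1]
  P={1,9}:  v_{1} + v_{9} = v_{5} + v_{7} + v_{8} ; sig = [2:1,1,1]
  P={1,11}:  v_{1} + v_{11} = v_{4} + v_{5} + v_{8} ; sig = [2:1,1,1]
  P={7,10}:  v_{7} + v_{10} = v_{3} + v_{4} + v_{8} ; sig = [2:1,1,1]
  P={9,10}:  v_{9} + v_{10} = v_{3} + v_{8} + v_{11} ; sig = [2:1,1,1]
  P={5,10}:  v_{5} + v_{10} = v_{3} + v_{4} + v_{6} + v_{8} ; sig = [2:1,1,1,1]
  P={0,10}:  v_{0} + v_{10} = v_{3} + 2·v_{4} + v_{5} + v_{8} ; sig = [2:1,1,1,2]
  P={1,6}:  v_{1} + v_{6} = v_{4} + 2·v_{5} + v_{8} ; sig = [2:1,1,2]
  P={1,10}:  v_{1} + v_{10} = v_{3} + 2·v_{4} + v_{5} + 2·v_{8} ; sig = [2:1,1,2,2]
  P={0,6}:  v_{0} + v_{6} = v_{4} + 2·v_{5} ; sig = [2:1,2]
  P={4,5,7}:  v_{4} + v_{5} + v_{7} = v_{0} ; sig = [3:1]
  P={1,2,3}:  v_{1} + v_{2} + v_{3} = v_{4} + v_{7} ; sig = [3:1,1]
  P={2,6,10}:  v_{2} + v_{6} + v_{10} = v_{4} + 2·v_{11} ; sig = [3:1,2]
  P={2,3,5,8}:  v_{2} + v_{3} + v_{5} + v_{8} = 0 ; sig = [4:]
  P={2,3,6,8}:  v_{2} + v_{3} + v_{6} + v_{8} = v_{11} ; sig = [4:1]
  P={3,4,8,11}:  v_{3} + v_{4} + v_{8} + v_{11} = v_{10} ; sig = [4:1]

Signatures (|P|; sorted positive RHS coefficients), sorted:
    |P|=2: 16 collections, coeffs (), (), (1), (1), (1), (1,1), (1,1), (1,1,1), (1,1,1), (1,1,1), (1,1,1), (1,1,1,1), (1,1,1,2), (1,1,2), (1,1,2,2), (1,2)
    |P|=3: 3 collections, coeffs (1), (1,1), (1,2)
    |P|=4: 3 collections, coeffs (), (1), (1)


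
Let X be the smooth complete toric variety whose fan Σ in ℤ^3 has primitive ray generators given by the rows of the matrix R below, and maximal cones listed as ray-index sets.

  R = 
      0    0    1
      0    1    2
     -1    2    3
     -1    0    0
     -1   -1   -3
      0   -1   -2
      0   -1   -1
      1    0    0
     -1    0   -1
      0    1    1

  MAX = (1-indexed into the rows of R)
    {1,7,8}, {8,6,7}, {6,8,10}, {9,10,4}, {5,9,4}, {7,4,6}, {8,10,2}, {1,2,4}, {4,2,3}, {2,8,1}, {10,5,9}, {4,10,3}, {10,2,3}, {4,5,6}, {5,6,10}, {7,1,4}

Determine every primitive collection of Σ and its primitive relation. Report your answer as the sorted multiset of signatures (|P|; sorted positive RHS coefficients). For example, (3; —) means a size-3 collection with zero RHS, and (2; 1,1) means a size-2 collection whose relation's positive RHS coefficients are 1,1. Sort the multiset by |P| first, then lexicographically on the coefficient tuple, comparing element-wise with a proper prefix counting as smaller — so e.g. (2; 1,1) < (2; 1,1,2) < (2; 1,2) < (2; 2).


24 minimal non-faces of Δ(Σ) (on 10 rays):

  P = {2,6}:  v_{2} + v_{6} = 0  so sig = (2; —)
  P = {4,8}:  v_{4} + v_{8} = 0  so sig = (2; —)
  P = {7,10}:  v_{7} + v_{10} = 0  so sig = (2; —)
  P = {1,6}:  v_{1} + v_{6} = v_{7}  so sig = (2; 1)
  P = {1,9}:  v_{1} + v_{9} = v_{4}  so sig = (2; 1)
  P = {1,10}:  v_{1} + v_{10} = v_{2}  so sig = (2; 1)
  P = {2,5}:  v_{2} + v_{5} = v_{9}  so sig = (2; 1)
  P = {2,7}:  v_{2} + v_{7} = v_{1}  so sig = (2; 1)
  P = {6,9}:  v_{6} + v_{9} = v_{5}  so sig = (2; 1)
  P = {1,5}:  v_{1} + v_{5} = v_{4} + v_{6}  so sig = (2; 1,1)
  P = {2,9}:  v_{2} + v_{9} = v_{4} + v_{10}  so sig = (2; 1,1)
  P = {3,6}:  v_{3} + v_{6} = v_{4} + v_{10}  so sig = (2; 1,1)
  P = {3,7}:  v_{3} + v_{7} = v_{2} + v_{4}  so sig = (2; 1,1)
  P = {3,8}:  v_{3} + v_{8} = v_{2} + v_{10}  so sig = (2; 1,1)
  P = {7,9}:  v_{7} + v_{9} = v_{4} + v_{6}  so sig = (2; 1,1)
  P = {8,9}:  v_{8} + v_{9} = v_{6} + v_{10}  so sig = (2; 1,1)
  P = {3,5}:  v_{3} + v_{5} = v_{4} + v_{9} + v_{10}  so sig = (2; 1,1,1)
  P = {1,3}:  v_{1} + v_{3} = 2·v_{2} + v_{4}  so sig = (2; 1,2)
  P = {5,7}:  v_{5} + v_{7} = v_{4} + 2·v_{6}  so sig = (2; 1,2)
  P = {5,8}:  v_{5} + v_{8} = 2·v_{6} + v_{10}  so sig = (2; 1,2)
  P = {3,9}:  v_{3} + v_{9} = 2·v_{4} + 2·v_{10}  so sig = (2; 2,2)
  P = {2,4,10}:  v_{2} + v_{4} + v_{10} = v_{3}  so sig = (3; 1)
  P = {4,6,10}:  v_{4} + v_{6} + v_{10} = v_{9}  so sig = (3; 1)
  P = {4,5,10}:  v_{4} + v_{5} + v_{10} = 2·v_{9}  so sig = (3; 2)

Signatures (|P|; sorted positive RHS coefficients), sorted:
    (2; —)
    (2; —)
    (2; —)
    (2; 1)
    (2; 1)
    (2; 1)
    (2; 1)
    (2; 1)
    (2; 1)
    (2; 1,1)
    (2; 1,1)
    (2; 1,1)
    (2; 1,1)
    (2; 1,1)
    (2; 1,1)
    (2; 1,1)
    (2; 1,1,1)
    (2; 1,2)
    (2; 1,2)
    (2; 1,2)
    (2; 2,2)
    (3; 1)
    (3; 1)
    (3; 2)


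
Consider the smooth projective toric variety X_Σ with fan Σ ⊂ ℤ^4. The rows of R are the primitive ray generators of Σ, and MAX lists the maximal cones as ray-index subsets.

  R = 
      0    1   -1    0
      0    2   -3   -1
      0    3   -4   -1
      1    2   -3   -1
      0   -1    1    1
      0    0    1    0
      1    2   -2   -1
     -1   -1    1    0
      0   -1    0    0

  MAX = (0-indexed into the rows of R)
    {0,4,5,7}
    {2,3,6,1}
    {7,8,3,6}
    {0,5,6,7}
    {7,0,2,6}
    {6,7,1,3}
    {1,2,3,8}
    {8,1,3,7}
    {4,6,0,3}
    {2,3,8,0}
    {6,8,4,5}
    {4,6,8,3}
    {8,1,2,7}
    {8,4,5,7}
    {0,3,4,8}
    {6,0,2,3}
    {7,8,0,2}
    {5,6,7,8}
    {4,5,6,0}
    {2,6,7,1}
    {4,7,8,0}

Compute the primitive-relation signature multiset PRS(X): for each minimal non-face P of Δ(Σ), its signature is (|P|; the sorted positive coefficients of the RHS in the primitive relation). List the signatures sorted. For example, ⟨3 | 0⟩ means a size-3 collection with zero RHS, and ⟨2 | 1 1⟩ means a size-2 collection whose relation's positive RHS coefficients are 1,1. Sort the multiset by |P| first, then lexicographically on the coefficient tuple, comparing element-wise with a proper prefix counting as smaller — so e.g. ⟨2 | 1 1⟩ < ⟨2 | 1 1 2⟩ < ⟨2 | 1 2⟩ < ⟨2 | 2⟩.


Δ(Σ) — 9 vertices, 14 min non-faces:

  P = {0,1}:  v_{0} + v_{1} = v_{2} — sig = ⟨2 | 1⟩
  P = {3,5}:  v_{3} + v_{5} = v_{6} — sig = ⟨2 | 1⟩
  P = {1,5}:  v_{1} + v_{5} = v_{0} + v_{6} + v_{7} — sig = ⟨2 | 1 1 1⟩
  P = {2,5}:  v_{2} + v_{5} = 2·v_{0} + v_{6} + v_{7} — sig = ⟨2 | 1 1 2⟩
  P = {1,4}:  v_{1} + v_{4} = 2·v_{0} + v_{8} — sig = ⟨2 | 1 2⟩
  P = {2,4}:  v_{2} + v_{4} = 3·v_{0} + v_{8} — sig = ⟨2 | 1 3⟩
  P = {0,5,8}:  v_{0} + v_{5} + v_{8} = 0 — sig = ⟨3 | 0⟩
  P = {4,6,7}:  v_{4} + v_{6} + v_{7} = 0 — sig = ⟨3 | 0⟩
  P = {0,3,7}:  v_{0} + v_{3} + v_{7} = v_{1} — sig = ⟨3 | 1⟩
  P = {0,6,8}:  v_{0} + v_{6} + v_{8} = v_{3} — sig = ⟨3 | 1⟩
  P = {2,6,8}:  v_{2} + v_{6} + v_{8} = v_{1} + v_{3} — sig = ⟨3 | 1 1⟩
  P = {3,4,7}:  v_{3} + v_{4} + v_{7} = v_{0} + v_{8} — sig = ⟨3 | 1 1⟩
  P = {1,6,8}:  v_{1} + v_{6} + v_{8} = 2·v_{3} + v_{7} — sig = ⟨3 | 1 2⟩
  P = {2,3,7}:  v_{2} + v_{3} + v_{7} = 2·v_{1} — sig = ⟨3 | 2⟩

so the primitive-relation signature multiset is
    ⟨2 | 1⟩
    ⟨2 | 1⟩
    ⟨2 | 1 1 1⟩
    ⟨2 | 1 1 2⟩
    ⟨2 | 1 2⟩
    ⟨2 | 1 3⟩
    ⟨3 | 0⟩
    ⟨3 | 0⟩
    ⟨3 | 1⟩
    ⟨3 | 1⟩
    ⟨3 | 1 1⟩
    ⟨3 | 1 1⟩
    ⟨3 | 1 2⟩
    ⟨3 | 2⟩


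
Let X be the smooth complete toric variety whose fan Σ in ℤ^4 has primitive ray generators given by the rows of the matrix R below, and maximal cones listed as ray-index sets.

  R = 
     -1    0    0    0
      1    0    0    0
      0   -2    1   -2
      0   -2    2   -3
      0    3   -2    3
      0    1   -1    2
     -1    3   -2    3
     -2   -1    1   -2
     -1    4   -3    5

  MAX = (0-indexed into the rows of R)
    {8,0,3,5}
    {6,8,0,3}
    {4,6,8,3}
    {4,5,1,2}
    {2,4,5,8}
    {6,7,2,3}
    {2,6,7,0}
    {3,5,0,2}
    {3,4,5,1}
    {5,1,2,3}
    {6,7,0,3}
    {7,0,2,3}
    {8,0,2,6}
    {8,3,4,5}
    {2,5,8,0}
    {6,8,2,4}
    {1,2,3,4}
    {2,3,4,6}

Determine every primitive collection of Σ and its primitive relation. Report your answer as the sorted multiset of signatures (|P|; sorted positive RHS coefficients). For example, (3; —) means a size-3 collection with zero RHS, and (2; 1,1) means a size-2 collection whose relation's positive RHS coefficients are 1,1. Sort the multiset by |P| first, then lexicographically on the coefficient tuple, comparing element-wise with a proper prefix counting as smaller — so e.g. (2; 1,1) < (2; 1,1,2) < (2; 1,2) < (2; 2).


Primitive collections (12):

  {0,1}:  v_{0} + v_{1} = 0  so sig = (2; —)
  {0,4}:  v_{0} + v_{4} = v_{6}  so sig = (2; 1)
  {1,6}:  v_{1} + v_{6} = v_{4}  so sig = (2; 1)
  {5,6}:  v_{5} + v_{6} = v_{8}  so sig = (2; 1)
  {1,8}:  v_{1} + v_{8} = v_{4} + v_{5}  so sig = (2; 1,1)
  {1,7}:  v_{1} + v_{7} = v_{2} + v_{3} + v_{6}  so sig = (2; 1,1,1)
  {4,7}:  v_{4} + v_{7} = v_{2} + v_{3} + 2·v_{6}  so sig = (2; 1,1,2)
  {7,8}:  v_{7} + v_{8} = 2·v_{0} + v_{6}  so sig = (2; 1,2)
  {5,7}:  v_{5} + v_{7} = 2·v_{0}  so sig = (2; 2)
  {2,3,8}:  v_{2} + v_{3} + v_{8} = v_{0}  so sig = (3; 1)
  {2,3,4,5}:  v_{2} + v_{3} + v_{4} + v_{5} = 0  so sig = (4; —)
  {0,2,3,6}:  v_{0} + v_{2} + v_{3} + v_{6} = v_{7}  so sig = (4; 1)

Hence PRS(X_Σ) =
    (2; —)
    (2; 1)
    (2; 1)
    (2; 1)
    (2; 1,1)
    (2; 1,1,1)
    (2; 1,1,2)
    (2; 1,2)
    (2; 2)
    (3; 1)
    (4; —)
    (4; 1)
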